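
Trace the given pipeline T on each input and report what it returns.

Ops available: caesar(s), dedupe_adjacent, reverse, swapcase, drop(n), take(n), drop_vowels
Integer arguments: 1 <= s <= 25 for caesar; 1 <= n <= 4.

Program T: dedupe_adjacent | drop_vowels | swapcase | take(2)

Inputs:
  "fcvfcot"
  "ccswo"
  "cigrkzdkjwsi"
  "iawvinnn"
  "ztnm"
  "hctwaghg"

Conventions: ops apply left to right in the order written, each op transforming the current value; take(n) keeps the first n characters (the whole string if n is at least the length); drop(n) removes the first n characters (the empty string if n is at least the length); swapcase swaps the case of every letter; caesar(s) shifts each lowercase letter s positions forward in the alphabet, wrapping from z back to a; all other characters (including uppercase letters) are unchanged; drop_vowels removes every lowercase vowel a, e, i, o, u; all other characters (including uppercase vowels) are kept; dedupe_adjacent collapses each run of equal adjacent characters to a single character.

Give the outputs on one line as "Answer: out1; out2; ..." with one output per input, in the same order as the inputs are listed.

Execution, op by op:
  "fcvfcot" -> "fcvfcot" -> "fcvfct" -> "FCVFCT" -> "FC"
  "ccswo" -> "cswo" -> "csw" -> "CSW" -> "CS"
  "cigrkzdkjwsi" -> "cigrkzdkjwsi" -> "cgrkzdkjws" -> "CGRKZDKJWS" -> "CG"
  "iawvinnn" -> "iawvin" -> "wvn" -> "WVN" -> "WV"
  "ztnm" -> "ztnm" -> "ztnm" -> "ZTNM" -> "ZT"
  "hctwaghg" -> "hctwaghg" -> "hctwghg" -> "HCTWGHG" -> "HC"

"FC"; "CS"; "CG"; "WV"; "ZT"; "HC"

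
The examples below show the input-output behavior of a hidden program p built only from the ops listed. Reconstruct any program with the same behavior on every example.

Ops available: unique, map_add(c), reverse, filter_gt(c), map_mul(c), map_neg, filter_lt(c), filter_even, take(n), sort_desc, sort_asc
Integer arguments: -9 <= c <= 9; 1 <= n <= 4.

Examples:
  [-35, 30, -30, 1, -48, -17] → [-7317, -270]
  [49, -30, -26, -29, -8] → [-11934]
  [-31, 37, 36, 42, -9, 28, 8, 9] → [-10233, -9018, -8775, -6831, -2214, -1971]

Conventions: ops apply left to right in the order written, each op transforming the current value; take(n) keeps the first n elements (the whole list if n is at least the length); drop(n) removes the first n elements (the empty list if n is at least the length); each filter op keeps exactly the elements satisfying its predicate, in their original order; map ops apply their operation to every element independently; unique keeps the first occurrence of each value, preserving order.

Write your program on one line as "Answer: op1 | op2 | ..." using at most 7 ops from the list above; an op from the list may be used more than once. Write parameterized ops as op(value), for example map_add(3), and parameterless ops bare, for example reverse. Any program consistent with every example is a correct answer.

filter_gt(-8) | sort_desc | map_mul(9) | map_add(1) | map_mul(9) | map_mul(-3)

Check, running the answer program on each example:
  [-35, 30, -30, 1, -48, -17] -> [30, 1] -> [30, 1] -> [270, 9] -> [271, 10] -> [2439, 90] -> [-7317, -270]
  [49, -30, -26, -29, -8] -> [49] -> [49] -> [441] -> [442] -> [3978] -> [-11934]
  [-31, 37, 36, 42, -9, 28, 8, 9] -> [37, 36, 42, 28, 8, 9] -> [42, 37, 36, 28, 9, 8] -> [378, 333, 324, 252, 81, 72] -> [379, 334, 325, 253, 82, 73] -> [3411, 3006, 2925, 2277, 738, 657] -> [-10233, -9018, -8775, -6831, -2214, -1971]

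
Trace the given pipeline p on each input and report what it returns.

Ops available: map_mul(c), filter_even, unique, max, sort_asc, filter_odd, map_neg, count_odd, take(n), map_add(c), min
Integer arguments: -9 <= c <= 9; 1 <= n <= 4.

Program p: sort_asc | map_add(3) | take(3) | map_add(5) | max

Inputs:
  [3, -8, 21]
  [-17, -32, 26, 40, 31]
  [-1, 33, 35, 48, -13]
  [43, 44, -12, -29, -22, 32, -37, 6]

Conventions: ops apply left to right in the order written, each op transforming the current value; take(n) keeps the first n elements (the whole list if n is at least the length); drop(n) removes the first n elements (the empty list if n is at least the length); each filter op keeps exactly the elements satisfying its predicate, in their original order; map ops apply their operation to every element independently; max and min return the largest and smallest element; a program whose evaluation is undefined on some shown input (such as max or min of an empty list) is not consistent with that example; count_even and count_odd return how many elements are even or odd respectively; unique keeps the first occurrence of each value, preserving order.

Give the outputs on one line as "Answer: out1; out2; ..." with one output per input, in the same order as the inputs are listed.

29; 34; 41; -14

Execution, op by op:
  [3, -8, 21] -> [-8, 3, 21] -> [-5, 6, 24] -> [-5, 6, 24] -> [0, 11, 29] -> 29
  [-17, -32, 26, 40, 31] -> [-32, -17, 26, 31, 40] -> [-29, -14, 29, 34, 43] -> [-29, -14, 29] -> [-24, -9, 34] -> 34
  [-1, 33, 35, 48, -13] -> [-13, -1, 33, 35, 48] -> [-10, 2, 36, 38, 51] -> [-10, 2, 36] -> [-5, 7, 41] -> 41
  [43, 44, -12, -29, -22, 32, -37, 6] -> [-37, -29, -22, -12, 6, 32, 43, 44] -> [-34, -26, -19, -9, 9, 35, 46, 47] -> [-34, -26, -19] -> [-29, -21, -14] -> -14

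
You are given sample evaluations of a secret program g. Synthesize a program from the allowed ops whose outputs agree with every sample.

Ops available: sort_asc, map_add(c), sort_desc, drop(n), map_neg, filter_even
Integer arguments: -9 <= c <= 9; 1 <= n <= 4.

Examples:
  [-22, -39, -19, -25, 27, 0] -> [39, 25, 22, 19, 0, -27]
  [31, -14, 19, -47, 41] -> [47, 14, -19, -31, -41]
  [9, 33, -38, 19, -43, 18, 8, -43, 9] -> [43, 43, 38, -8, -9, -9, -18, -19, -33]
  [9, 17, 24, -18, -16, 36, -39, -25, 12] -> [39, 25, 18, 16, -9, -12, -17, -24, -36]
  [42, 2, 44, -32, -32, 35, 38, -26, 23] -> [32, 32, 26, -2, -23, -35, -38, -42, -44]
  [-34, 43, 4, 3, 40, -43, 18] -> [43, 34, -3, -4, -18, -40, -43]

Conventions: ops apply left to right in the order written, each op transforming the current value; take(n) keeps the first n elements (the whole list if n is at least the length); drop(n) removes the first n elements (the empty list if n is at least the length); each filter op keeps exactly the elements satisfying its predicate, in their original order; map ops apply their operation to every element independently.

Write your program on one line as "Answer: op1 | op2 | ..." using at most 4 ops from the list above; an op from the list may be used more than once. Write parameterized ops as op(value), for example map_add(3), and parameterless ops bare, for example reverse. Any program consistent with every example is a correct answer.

sort_desc | map_neg | sort_desc

Check, running the answer program on each example:
  [-22, -39, -19, -25, 27, 0] -> [27, 0, -19, -22, -25, -39] -> [-27, 0, 19, 22, 25, 39] -> [39, 25, 22, 19, 0, -27]
  [31, -14, 19, -47, 41] -> [41, 31, 19, -14, -47] -> [-41, -31, -19, 14, 47] -> [47, 14, -19, -31, -41]
  [9, 33, -38, 19, -43, 18, 8, -43, 9] -> [33, 19, 18, 9, 9, 8, -38, -43, -43] -> [-33, -19, -18, -9, -9, -8, 38, 43, 43] -> [43, 43, 38, -8, -9, -9, -18, -19, -33]
  [9, 17, 24, -18, -16, 36, -39, -25, 12] -> [36, 24, 17, 12, 9, -16, -18, -25, -39] -> [-36, -24, -17, -12, -9, 16, 18, 25, 39] -> [39, 25, 18, 16, -9, -12, -17, -24, -36]
  [42, 2, 44, -32, -32, 35, 38, -26, 23] -> [44, 42, 38, 35, 23, 2, -26, -32, -32] -> [-44, -42, -38, -35, -23, -2, 26, 32, 32] -> [32, 32, 26, -2, -23, -35, -38, -42, -44]
  [-34, 43, 4, 3, 40, -43, 18] -> [43, 40, 18, 4, 3, -34, -43] -> [-43, -40, -18, -4, -3, 34, 43] -> [43, 34, -3, -4, -18, -40, -43]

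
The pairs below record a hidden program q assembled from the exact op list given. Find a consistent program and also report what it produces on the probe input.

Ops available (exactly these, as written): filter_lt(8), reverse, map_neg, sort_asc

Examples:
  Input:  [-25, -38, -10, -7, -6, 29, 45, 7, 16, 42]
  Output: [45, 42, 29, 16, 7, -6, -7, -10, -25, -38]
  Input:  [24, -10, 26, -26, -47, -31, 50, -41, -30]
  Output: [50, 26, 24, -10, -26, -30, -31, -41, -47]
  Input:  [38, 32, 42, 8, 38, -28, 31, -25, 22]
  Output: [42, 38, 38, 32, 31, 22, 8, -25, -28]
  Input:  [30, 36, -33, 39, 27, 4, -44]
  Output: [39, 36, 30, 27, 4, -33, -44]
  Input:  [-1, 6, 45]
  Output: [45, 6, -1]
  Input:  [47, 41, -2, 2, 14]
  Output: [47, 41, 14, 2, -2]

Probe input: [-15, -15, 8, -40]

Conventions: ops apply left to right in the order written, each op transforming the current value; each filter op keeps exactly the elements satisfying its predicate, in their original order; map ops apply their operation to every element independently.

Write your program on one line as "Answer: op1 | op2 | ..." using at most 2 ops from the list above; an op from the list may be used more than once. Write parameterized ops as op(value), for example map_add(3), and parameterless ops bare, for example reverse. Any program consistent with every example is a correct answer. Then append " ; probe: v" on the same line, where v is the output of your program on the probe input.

sort_asc | reverse ; probe: [8, -15, -15, -40]

Check, running the answer program on each example:
  [-25, -38, -10, -7, -6, 29, 45, 7, 16, 42] -> [-38, -25, -10, -7, -6, 7, 16, 29, 42, 45] -> [45, 42, 29, 16, 7, -6, -7, -10, -25, -38]
  [24, -10, 26, -26, -47, -31, 50, -41, -30] -> [-47, -41, -31, -30, -26, -10, 24, 26, 50] -> [50, 26, 24, -10, -26, -30, -31, -41, -47]
  [38, 32, 42, 8, 38, -28, 31, -25, 22] -> [-28, -25, 8, 22, 31, 32, 38, 38, 42] -> [42, 38, 38, 32, 31, 22, 8, -25, -28]
  [30, 36, -33, 39, 27, 4, -44] -> [-44, -33, 4, 27, 30, 36, 39] -> [39, 36, 30, 27, 4, -33, -44]
  [-1, 6, 45] -> [-1, 6, 45] -> [45, 6, -1]
  [47, 41, -2, 2, 14] -> [-2, 2, 14, 41, 47] -> [47, 41, 14, 2, -2]
  probe: [-15, -15, 8, -40] -> [-40, -15, -15, 8] -> [8, -15, -15, -40]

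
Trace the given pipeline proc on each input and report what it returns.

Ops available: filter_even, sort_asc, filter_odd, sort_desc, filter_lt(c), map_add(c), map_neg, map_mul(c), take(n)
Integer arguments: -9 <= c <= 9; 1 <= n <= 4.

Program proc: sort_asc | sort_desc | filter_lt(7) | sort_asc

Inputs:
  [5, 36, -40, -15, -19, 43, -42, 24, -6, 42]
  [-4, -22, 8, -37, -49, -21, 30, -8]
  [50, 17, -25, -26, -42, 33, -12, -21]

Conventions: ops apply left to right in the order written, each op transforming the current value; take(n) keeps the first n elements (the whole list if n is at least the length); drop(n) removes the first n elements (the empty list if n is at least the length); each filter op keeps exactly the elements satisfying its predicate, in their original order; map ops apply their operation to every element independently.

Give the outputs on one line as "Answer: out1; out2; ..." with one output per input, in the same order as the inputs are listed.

Execution, op by op:
  [5, 36, -40, -15, -19, 43, -42, 24, -6, 42] -> [-42, -40, -19, -15, -6, 5, 24, 36, 42, 43] -> [43, 42, 36, 24, 5, -6, -15, -19, -40, -42] -> [5, -6, -15, -19, -40, -42] -> [-42, -40, -19, -15, -6, 5]
  [-4, -22, 8, -37, -49, -21, 30, -8] -> [-49, -37, -22, -21, -8, -4, 8, 30] -> [30, 8, -4, -8, -21, -22, -37, -49] -> [-4, -8, -21, -22, -37, -49] -> [-49, -37, -22, -21, -8, -4]
  [50, 17, -25, -26, -42, 33, -12, -21] -> [-42, -26, -25, -21, -12, 17, 33, 50] -> [50, 33, 17, -12, -21, -25, -26, -42] -> [-12, -21, -25, -26, -42] -> [-42, -26, -25, -21, -12]

[-42, -40, -19, -15, -6, 5]; [-49, -37, -22, -21, -8, -4]; [-42, -26, -25, -21, -12]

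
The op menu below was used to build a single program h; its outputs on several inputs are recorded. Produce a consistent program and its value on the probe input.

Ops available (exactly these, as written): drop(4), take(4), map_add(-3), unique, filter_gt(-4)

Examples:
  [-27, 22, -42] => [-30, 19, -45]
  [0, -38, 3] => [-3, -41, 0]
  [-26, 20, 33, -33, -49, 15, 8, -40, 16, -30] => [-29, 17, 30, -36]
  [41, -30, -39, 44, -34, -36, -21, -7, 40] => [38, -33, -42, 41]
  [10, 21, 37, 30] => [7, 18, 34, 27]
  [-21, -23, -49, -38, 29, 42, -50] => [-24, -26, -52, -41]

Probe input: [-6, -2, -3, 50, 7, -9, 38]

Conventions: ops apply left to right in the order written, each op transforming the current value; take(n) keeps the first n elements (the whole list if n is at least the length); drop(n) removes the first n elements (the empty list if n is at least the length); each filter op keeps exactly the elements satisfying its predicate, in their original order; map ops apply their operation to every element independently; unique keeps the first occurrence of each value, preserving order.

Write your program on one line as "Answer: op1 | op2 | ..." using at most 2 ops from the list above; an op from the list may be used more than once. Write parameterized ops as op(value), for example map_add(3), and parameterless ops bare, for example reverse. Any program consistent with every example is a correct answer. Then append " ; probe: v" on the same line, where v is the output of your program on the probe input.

take(4) | map_add(-3) ; probe: [-9, -5, -6, 47]

Check, running the answer program on each example:
  [-27, 22, -42] -> [-27, 22, -42] -> [-30, 19, -45]
  [0, -38, 3] -> [0, -38, 3] -> [-3, -41, 0]
  [-26, 20, 33, -33, -49, 15, 8, -40, 16, -30] -> [-26, 20, 33, -33] -> [-29, 17, 30, -36]
  [41, -30, -39, 44, -34, -36, -21, -7, 40] -> [41, -30, -39, 44] -> [38, -33, -42, 41]
  [10, 21, 37, 30] -> [10, 21, 37, 30] -> [7, 18, 34, 27]
  [-21, -23, -49, -38, 29, 42, -50] -> [-21, -23, -49, -38] -> [-24, -26, -52, -41]
  probe: [-6, -2, -3, 50, 7, -9, 38] -> [-6, -2, -3, 50] -> [-9, -5, -6, 47]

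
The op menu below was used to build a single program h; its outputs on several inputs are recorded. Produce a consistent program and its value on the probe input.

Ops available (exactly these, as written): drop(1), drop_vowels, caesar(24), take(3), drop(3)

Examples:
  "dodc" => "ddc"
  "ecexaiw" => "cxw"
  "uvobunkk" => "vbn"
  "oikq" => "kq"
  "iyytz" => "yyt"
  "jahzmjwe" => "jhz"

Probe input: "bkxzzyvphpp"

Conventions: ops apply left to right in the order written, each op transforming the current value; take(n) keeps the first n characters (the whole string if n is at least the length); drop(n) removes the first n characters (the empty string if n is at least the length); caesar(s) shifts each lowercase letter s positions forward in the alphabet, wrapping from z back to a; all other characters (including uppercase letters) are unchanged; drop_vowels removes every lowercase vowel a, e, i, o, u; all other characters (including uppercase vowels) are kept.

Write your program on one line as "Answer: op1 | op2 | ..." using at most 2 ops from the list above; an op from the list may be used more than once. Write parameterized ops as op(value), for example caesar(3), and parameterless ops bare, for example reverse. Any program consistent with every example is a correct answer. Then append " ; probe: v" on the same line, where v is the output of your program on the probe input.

drop_vowels | take(3) ; probe: "bkx"

Check, running the answer program on each example:
  "dodc" -> "ddc" -> "ddc"
  "ecexaiw" -> "cxw" -> "cxw"
  "uvobunkk" -> "vbnkk" -> "vbn"
  "oikq" -> "kq" -> "kq"
  "iyytz" -> "yytz" -> "yyt"
  "jahzmjwe" -> "jhzmjw" -> "jhz"
  probe: "bkxzzyvphpp" -> "bkxzzyvphpp" -> "bkx"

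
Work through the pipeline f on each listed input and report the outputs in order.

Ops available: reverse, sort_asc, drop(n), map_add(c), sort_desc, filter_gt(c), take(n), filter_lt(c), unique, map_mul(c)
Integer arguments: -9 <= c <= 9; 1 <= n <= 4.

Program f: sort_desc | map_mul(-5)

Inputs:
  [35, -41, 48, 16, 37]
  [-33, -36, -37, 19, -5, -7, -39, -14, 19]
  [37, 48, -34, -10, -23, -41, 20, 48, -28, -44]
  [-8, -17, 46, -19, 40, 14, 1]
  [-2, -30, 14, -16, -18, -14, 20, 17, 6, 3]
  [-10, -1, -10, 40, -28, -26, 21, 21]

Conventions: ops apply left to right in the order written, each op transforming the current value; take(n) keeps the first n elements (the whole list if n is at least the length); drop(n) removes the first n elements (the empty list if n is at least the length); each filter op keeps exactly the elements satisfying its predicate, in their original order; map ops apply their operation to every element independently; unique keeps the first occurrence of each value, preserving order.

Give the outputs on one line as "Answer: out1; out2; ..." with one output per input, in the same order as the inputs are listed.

Execution, op by op:
  [35, -41, 48, 16, 37] -> [48, 37, 35, 16, -41] -> [-240, -185, -175, -80, 205]
  [-33, -36, -37, 19, -5, -7, -39, -14, 19] -> [19, 19, -5, -7, -14, -33, -36, -37, -39] -> [-95, -95, 25, 35, 70, 165, 180, 185, 195]
  [37, 48, -34, -10, -23, -41, 20, 48, -28, -44] -> [48, 48, 37, 20, -10, -23, -28, -34, -41, -44] -> [-240, -240, -185, -100, 50, 115, 140, 170, 205, 220]
  [-8, -17, 46, -19, 40, 14, 1] -> [46, 40, 14, 1, -8, -17, -19] -> [-230, -200, -70, -5, 40, 85, 95]
  [-2, -30, 14, -16, -18, -14, 20, 17, 6, 3] -> [20, 17, 14, 6, 3, -2, -14, -16, -18, -30] -> [-100, -85, -70, -30, -15, 10, 70, 80, 90, 150]
  [-10, -1, -10, 40, -28, -26, 21, 21] -> [40, 21, 21, -1, -10, -10, -26, -28] -> [-200, -105, -105, 5, 50, 50, 130, 140]

[-240, -185, -175, -80, 205]; [-95, -95, 25, 35, 70, 165, 180, 185, 195]; [-240, -240, -185, -100, 50, 115, 140, 170, 205, 220]; [-230, -200, -70, -5, 40, 85, 95]; [-100, -85, -70, -30, -15, 10, 70, 80, 90, 150]; [-200, -105, -105, 5, 50, 50, 130, 140]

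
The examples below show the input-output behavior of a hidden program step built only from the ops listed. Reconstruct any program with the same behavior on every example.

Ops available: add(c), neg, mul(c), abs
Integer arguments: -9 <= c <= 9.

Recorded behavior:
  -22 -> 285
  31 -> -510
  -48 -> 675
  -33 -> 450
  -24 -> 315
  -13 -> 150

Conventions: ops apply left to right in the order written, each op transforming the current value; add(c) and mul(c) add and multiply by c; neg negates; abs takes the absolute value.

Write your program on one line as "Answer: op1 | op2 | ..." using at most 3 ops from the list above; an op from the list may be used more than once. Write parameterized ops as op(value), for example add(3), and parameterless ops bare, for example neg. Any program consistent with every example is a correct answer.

add(3) | mul(-3) | mul(5)

Check, running the answer program on each example:
  -22 -> -19 -> 57 -> 285
  31 -> 34 -> -102 -> -510
  -48 -> -45 -> 135 -> 675
  -33 -> -30 -> 90 -> 450
  -24 -> -21 -> 63 -> 315
  -13 -> -10 -> 30 -> 150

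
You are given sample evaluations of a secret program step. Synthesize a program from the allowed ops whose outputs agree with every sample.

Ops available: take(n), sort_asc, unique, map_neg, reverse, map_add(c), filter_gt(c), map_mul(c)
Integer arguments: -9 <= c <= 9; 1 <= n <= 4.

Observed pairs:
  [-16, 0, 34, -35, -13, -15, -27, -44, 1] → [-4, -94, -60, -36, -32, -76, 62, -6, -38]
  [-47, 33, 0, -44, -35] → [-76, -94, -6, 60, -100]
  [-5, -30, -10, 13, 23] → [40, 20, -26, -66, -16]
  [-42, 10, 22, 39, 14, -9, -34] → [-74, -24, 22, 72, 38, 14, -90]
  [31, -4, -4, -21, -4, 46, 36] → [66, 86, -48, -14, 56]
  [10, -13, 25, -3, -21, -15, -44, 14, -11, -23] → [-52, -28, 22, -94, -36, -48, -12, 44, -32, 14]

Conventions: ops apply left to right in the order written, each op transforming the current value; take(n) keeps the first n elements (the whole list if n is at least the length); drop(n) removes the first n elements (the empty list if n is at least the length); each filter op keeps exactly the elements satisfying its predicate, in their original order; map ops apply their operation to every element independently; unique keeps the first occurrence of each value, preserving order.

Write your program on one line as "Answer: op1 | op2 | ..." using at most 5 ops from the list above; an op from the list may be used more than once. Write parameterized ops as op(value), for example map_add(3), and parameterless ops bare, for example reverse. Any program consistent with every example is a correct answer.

unique | map_mul(2) | map_add(-6) | reverse

Check, running the answer program on each example:
  [-16, 0, 34, -35, -13, -15, -27, -44, 1] -> [-16, 0, 34, -35, -13, -15, -27, -44, 1] -> [-32, 0, 68, -70, -26, -30, -54, -88, 2] -> [-38, -6, 62, -76, -32, -36, -60, -94, -4] -> [-4, -94, -60, -36, -32, -76, 62, -6, -38]
  [-47, 33, 0, -44, -35] -> [-47, 33, 0, -44, -35] -> [-94, 66, 0, -88, -70] -> [-100, 60, -6, -94, -76] -> [-76, -94, -6, 60, -100]
  [-5, -30, -10, 13, 23] -> [-5, -30, -10, 13, 23] -> [-10, -60, -20, 26, 46] -> [-16, -66, -26, 20, 40] -> [40, 20, -26, -66, -16]
  [-42, 10, 22, 39, 14, -9, -34] -> [-42, 10, 22, 39, 14, -9, -34] -> [-84, 20, 44, 78, 28, -18, -68] -> [-90, 14, 38, 72, 22, -24, -74] -> [-74, -24, 22, 72, 38, 14, -90]
  [31, -4, -4, -21, -4, 46, 36] -> [31, -4, -21, 46, 36] -> [62, -8, -42, 92, 72] -> [56, -14, -48, 86, 66] -> [66, 86, -48, -14, 56]
  [10, -13, 25, -3, -21, -15, -44, 14, -11, -23] -> [10, -13, 25, -3, -21, -15, -44, 14, -11, -23] -> [20, -26, 50, -6, -42, -30, -88, 28, -22, -46] -> [14, -32, 44, -12, -48, -36, -94, 22, -28, -52] -> [-52, -28, 22, -94, -36, -48, -12, 44, -32, 14]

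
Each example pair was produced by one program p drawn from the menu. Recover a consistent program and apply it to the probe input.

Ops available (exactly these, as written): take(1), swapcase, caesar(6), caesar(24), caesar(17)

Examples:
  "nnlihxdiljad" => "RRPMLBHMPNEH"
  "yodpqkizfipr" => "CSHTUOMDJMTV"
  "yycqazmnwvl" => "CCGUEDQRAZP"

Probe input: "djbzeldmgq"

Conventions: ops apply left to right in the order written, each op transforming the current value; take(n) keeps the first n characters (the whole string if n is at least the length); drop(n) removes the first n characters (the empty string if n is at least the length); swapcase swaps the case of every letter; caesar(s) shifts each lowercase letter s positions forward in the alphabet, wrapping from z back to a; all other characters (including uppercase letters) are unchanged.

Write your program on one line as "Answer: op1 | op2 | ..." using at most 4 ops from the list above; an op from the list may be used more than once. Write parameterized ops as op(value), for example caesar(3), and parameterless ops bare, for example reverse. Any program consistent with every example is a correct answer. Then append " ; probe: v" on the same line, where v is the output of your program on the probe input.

caesar(24) | caesar(6) | swapcase ; probe: "HNFDIPHQKU"

Check, running the answer program on each example:
  "nnlihxdiljad" -> "lljgfvbgjhyb" -> "rrpmlbhmpneh" -> "RRPMLBHMPNEH"
  "yodpqkizfipr" -> "wmbnoigxdgnp" -> "cshtuomdjmtv" -> "CSHTUOMDJMTV"
  "yycqazmnwvl" -> "wwaoyxklutj" -> "ccguedqrazp" -> "CCGUEDQRAZP"
  probe: "djbzeldmgq" -> "bhzxcjbkeo" -> "hnfdiphqku" -> "HNFDIPHQKU"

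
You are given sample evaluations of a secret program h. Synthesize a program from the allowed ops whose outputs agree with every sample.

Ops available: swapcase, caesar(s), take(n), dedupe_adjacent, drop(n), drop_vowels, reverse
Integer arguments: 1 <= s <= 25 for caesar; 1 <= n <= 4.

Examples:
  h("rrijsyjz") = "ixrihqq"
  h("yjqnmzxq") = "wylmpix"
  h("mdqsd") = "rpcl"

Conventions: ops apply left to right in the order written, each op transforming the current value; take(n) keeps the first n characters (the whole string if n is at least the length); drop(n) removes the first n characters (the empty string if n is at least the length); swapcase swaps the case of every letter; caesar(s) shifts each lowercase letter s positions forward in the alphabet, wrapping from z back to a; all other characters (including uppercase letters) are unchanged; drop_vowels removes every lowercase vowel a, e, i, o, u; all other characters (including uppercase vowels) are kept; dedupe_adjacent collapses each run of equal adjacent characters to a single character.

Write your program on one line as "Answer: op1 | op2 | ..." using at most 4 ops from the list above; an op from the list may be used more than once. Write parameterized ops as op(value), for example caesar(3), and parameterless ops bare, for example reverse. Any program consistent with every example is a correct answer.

caesar(5) | caesar(20) | reverse | drop(1)

Check, running the answer program on each example:
  "rrijsyjz" -> "wwnoxdoe" -> "qqhirxiy" -> "yixrihqq" -> "ixrihqq"
  "yjqnmzxq" -> "dovsrecv" -> "xipmlywp" -> "pwylmpix" -> "wylmpix"
  "mdqsd" -> "rivxi" -> "lcprc" -> "crpcl" -> "rpcl"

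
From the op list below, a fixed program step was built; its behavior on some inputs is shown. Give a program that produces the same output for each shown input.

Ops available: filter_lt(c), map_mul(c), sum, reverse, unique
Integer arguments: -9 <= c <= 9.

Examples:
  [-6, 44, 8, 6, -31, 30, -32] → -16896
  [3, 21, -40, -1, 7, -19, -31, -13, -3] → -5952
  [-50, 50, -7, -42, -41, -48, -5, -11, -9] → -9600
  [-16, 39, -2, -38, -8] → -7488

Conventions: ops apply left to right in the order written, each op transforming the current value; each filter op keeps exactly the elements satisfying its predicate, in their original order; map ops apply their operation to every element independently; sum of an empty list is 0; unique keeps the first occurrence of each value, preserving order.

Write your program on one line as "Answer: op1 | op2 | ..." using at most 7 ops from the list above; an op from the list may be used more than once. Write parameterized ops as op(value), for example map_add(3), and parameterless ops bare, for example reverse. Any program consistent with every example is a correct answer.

map_mul(6) | reverse | map_mul(-8) | map_mul(4) | filter_lt(3) | sum

Check, running the answer program on each example:
  [-6, 44, 8, 6, -31, 30, -32] -> [-36, 264, 48, 36, -186, 180, -192] -> [-192, 180, -186, 36, 48, 264, -36] -> [1536, -1440, 1488, -288, -384, -2112, 288] -> [6144, -5760, 5952, -1152, -1536, -8448, 1152] -> [-5760, -1152, -1536, -8448] -> -16896
  [3, 21, -40, -1, 7, -19, -31, -13, -3] -> [18, 126, -240, -6, 42, -114, -186, -78, -18] -> [-18, -78, -186, -114, 42, -6, -240, 126, 18] -> [144, 624, 1488, 912, -336, 48, 1920, -1008, -144] -> [576, 2496, 5952, 3648, -1344, 192, 7680, -4032, -576] -> [-1344, -4032, -576] -> -5952
  [-50, 50, -7, -42, -41, -48, -5, -11, -9] -> [-300, 300, -42, -252, -246, -288, -30, -66, -54] -> [-54, -66, -30, -288, -246, -252, -42, 300, -300] -> [432, 528, 240, 2304, 1968, 2016, 336, -2400, 2400] -> [1728, 2112, 960, 9216, 7872, 8064, 1344, -9600, 9600] -> [-9600] -> -9600
  [-16, 39, -2, -38, -8] -> [-96, 234, -12, -228, -48] -> [-48, -228, -12, 234, -96] -> [384, 1824, 96, -1872, 768] -> [1536, 7296, 384, -7488, 3072] -> [-7488] -> -7488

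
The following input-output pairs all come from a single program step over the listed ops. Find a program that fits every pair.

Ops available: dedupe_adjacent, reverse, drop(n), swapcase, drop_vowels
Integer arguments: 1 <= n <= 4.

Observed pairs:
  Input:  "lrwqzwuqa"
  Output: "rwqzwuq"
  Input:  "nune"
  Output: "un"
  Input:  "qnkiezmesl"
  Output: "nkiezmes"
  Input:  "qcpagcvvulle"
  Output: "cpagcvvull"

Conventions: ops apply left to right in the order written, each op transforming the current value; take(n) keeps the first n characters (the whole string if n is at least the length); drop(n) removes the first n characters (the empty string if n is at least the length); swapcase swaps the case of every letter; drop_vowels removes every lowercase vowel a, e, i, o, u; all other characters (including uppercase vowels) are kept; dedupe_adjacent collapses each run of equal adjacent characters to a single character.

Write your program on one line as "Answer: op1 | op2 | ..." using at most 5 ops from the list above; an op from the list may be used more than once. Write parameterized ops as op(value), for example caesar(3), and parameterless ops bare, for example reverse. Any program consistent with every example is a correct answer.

drop(1) | reverse | drop(1) | reverse

Check, running the answer program on each example:
  "lrwqzwuqa" -> "rwqzwuqa" -> "aquwzqwr" -> "quwzqwr" -> "rwqzwuq"
  "nune" -> "une" -> "enu" -> "nu" -> "un"
  "qnkiezmesl" -> "nkiezmesl" -> "lsemzeikn" -> "semzeikn" -> "nkiezmes"
  "qcpagcvvulle" -> "cpagcvvulle" -> "elluvvcgapc" -> "lluvvcgapc" -> "cpagcvvull"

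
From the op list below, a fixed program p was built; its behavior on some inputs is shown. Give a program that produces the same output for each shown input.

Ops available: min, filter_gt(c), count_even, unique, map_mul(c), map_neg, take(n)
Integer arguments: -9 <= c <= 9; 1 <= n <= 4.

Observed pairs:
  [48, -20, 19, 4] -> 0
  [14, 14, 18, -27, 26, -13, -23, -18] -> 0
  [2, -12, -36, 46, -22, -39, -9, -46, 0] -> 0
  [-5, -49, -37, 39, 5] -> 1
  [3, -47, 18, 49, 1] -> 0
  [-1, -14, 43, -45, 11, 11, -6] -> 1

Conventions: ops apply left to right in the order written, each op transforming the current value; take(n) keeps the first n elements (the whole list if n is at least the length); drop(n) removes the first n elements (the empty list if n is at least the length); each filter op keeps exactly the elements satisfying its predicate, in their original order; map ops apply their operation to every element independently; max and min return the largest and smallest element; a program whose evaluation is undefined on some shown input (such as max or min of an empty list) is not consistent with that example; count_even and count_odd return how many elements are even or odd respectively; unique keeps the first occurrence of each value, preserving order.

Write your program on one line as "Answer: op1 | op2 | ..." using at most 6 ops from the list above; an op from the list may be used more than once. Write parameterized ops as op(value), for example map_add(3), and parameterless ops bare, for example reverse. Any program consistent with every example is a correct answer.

take(1) | map_neg | map_mul(-6) | map_neg | filter_gt(-8) | count_even

Check, running the answer program on each example:
  [48, -20, 19, 4] -> [48] -> [-48] -> [288] -> [-288] -> [] -> 0
  [14, 14, 18, -27, 26, -13, -23, -18] -> [14] -> [-14] -> [84] -> [-84] -> [] -> 0
  [2, -12, -36, 46, -22, -39, -9, -46, 0] -> [2] -> [-2] -> [12] -> [-12] -> [] -> 0
  [-5, -49, -37, 39, 5] -> [-5] -> [5] -> [-30] -> [30] -> [30] -> 1
  [3, -47, 18, 49, 1] -> [3] -> [-3] -> [18] -> [-18] -> [] -> 0
  [-1, -14, 43, -45, 11, 11, -6] -> [-1] -> [1] -> [-6] -> [6] -> [6] -> 1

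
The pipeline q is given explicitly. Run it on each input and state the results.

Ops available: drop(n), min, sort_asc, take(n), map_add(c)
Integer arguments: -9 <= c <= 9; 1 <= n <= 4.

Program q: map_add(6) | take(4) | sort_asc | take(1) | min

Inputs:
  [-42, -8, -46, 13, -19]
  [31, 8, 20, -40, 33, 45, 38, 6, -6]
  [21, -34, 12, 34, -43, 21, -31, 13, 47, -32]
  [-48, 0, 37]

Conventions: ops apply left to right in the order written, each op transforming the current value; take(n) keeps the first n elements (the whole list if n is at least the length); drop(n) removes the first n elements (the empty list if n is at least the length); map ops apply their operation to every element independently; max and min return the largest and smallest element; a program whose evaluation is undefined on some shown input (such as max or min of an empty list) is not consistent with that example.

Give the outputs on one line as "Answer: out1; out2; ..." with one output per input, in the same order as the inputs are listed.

Execution, op by op:
  [-42, -8, -46, 13, -19] -> [-36, -2, -40, 19, -13] -> [-36, -2, -40, 19] -> [-40, -36, -2, 19] -> [-40] -> -40
  [31, 8, 20, -40, 33, 45, 38, 6, -6] -> [37, 14, 26, -34, 39, 51, 44, 12, 0] -> [37, 14, 26, -34] -> [-34, 14, 26, 37] -> [-34] -> -34
  [21, -34, 12, 34, -43, 21, -31, 13, 47, -32] -> [27, -28, 18, 40, -37, 27, -25, 19, 53, -26] -> [27, -28, 18, 40] -> [-28, 18, 27, 40] -> [-28] -> -28
  [-48, 0, 37] -> [-42, 6, 43] -> [-42, 6, 43] -> [-42, 6, 43] -> [-42] -> -42

-40; -34; -28; -42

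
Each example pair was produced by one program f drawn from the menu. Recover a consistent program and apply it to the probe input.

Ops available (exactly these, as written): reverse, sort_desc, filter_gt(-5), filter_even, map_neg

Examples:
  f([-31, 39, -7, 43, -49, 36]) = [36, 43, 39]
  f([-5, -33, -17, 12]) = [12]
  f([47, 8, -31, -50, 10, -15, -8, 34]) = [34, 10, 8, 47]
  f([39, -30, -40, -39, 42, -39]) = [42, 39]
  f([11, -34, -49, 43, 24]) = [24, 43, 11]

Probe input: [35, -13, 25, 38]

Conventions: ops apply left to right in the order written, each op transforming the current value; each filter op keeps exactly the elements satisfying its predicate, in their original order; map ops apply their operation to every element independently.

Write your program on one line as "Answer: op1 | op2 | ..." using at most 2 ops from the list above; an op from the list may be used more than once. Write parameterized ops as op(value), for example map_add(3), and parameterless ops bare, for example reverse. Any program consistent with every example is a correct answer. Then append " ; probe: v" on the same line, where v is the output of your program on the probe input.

reverse | filter_gt(-5) ; probe: [38, 25, 35]

Check, running the answer program on each example:
  [-31, 39, -7, 43, -49, 36] -> [36, -49, 43, -7, 39, -31] -> [36, 43, 39]
  [-5, -33, -17, 12] -> [12, -17, -33, -5] -> [12]
  [47, 8, -31, -50, 10, -15, -8, 34] -> [34, -8, -15, 10, -50, -31, 8, 47] -> [34, 10, 8, 47]
  [39, -30, -40, -39, 42, -39] -> [-39, 42, -39, -40, -30, 39] -> [42, 39]
  [11, -34, -49, 43, 24] -> [24, 43, -49, -34, 11] -> [24, 43, 11]
  probe: [35, -13, 25, 38] -> [38, 25, -13, 35] -> [38, 25, 35]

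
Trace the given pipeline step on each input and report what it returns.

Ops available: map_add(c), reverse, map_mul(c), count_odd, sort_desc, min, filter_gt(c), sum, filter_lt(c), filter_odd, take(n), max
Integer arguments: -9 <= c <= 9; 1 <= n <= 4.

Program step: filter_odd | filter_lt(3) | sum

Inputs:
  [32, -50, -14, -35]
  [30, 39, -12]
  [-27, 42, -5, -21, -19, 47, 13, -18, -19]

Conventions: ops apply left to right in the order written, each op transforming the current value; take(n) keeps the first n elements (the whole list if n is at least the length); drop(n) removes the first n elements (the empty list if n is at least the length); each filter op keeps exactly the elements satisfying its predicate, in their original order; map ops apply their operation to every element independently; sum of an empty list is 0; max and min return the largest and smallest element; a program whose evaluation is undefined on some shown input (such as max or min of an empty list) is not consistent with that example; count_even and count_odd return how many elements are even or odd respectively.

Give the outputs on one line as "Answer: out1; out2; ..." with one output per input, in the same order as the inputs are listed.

Execution, op by op:
  [32, -50, -14, -35] -> [-35] -> [-35] -> -35
  [30, 39, -12] -> [39] -> [] -> 0
  [-27, 42, -5, -21, -19, 47, 13, -18, -19] -> [-27, -5, -21, -19, 47, 13, -19] -> [-27, -5, -21, -19, -19] -> -91

-35; 0; -91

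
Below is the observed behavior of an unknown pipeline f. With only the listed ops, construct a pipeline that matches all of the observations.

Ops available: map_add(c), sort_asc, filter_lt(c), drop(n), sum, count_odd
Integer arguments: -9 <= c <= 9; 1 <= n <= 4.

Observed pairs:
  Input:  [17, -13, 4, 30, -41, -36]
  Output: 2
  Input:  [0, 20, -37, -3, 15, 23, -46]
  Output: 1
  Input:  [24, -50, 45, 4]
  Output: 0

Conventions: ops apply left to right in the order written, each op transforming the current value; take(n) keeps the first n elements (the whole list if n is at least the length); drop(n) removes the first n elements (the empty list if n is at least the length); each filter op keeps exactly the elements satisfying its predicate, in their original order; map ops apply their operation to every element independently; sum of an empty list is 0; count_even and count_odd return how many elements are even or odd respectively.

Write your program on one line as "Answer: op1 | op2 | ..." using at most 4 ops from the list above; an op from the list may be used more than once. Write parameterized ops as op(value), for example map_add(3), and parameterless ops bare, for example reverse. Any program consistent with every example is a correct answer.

filter_lt(8) | filter_lt(-6) | count_odd

Check, running the answer program on each example:
  [17, -13, 4, 30, -41, -36] -> [-13, 4, -41, -36] -> [-13, -41, -36] -> 2
  [0, 20, -37, -3, 15, 23, -46] -> [0, -37, -3, -46] -> [-37, -46] -> 1
  [24, -50, 45, 4] -> [-50, 4] -> [-50] -> 0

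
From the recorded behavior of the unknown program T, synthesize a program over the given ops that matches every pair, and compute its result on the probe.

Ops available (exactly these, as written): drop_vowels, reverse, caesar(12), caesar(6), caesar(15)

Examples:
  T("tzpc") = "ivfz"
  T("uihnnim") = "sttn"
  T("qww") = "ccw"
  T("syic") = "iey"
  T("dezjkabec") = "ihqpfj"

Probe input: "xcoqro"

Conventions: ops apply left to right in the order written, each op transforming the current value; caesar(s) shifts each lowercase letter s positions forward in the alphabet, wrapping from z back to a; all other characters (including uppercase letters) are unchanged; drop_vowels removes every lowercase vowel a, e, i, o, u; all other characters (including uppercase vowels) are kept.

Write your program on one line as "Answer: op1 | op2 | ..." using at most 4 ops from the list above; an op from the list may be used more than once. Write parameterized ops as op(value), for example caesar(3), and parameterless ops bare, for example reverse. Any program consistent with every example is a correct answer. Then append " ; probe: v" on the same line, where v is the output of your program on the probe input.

drop_vowels | caesar(6) | reverse ; probe: "xwid"

Check, running the answer program on each example:
  "tzpc" -> "tzpc" -> "zfvi" -> "ivfz"
  "uihnnim" -> "hnnm" -> "ntts" -> "sttn"
  "qww" -> "qww" -> "wcc" -> "ccw"
  "syic" -> "syc" -> "yei" -> "iey"
  "dezjkabec" -> "dzjkbc" -> "jfpqhi" -> "ihqpfj"
  probe: "xcoqro" -> "xcqr" -> "diwx" -> "xwid"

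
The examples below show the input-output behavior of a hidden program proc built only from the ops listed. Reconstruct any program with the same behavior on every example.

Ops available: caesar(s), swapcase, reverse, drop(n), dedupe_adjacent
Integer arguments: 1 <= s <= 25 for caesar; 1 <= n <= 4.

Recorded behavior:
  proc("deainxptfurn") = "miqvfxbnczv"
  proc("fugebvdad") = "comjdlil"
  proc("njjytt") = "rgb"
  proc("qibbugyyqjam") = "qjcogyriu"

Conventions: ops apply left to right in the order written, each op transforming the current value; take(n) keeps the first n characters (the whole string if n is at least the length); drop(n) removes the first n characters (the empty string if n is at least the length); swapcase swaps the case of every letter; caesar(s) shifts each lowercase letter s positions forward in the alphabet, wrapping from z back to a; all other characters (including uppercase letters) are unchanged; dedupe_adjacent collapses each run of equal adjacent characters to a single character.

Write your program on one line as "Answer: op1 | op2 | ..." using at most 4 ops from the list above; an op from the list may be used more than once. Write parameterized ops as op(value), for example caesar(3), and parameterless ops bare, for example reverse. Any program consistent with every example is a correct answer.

drop(1) | caesar(8) | dedupe_adjacent

Check, running the answer program on each example:
  "deainxptfurn" -> "eainxptfurn" -> "miqvfxbnczv" -> "miqvfxbnczv"
  "fugebvdad" -> "ugebvdad" -> "comjdlil" -> "comjdlil"
  "njjytt" -> "jjytt" -> "rrgbb" -> "rgb"
  "qibbugyyqjam" -> "ibbugyyqjam" -> "qjjcoggyriu" -> "qjcogyriu"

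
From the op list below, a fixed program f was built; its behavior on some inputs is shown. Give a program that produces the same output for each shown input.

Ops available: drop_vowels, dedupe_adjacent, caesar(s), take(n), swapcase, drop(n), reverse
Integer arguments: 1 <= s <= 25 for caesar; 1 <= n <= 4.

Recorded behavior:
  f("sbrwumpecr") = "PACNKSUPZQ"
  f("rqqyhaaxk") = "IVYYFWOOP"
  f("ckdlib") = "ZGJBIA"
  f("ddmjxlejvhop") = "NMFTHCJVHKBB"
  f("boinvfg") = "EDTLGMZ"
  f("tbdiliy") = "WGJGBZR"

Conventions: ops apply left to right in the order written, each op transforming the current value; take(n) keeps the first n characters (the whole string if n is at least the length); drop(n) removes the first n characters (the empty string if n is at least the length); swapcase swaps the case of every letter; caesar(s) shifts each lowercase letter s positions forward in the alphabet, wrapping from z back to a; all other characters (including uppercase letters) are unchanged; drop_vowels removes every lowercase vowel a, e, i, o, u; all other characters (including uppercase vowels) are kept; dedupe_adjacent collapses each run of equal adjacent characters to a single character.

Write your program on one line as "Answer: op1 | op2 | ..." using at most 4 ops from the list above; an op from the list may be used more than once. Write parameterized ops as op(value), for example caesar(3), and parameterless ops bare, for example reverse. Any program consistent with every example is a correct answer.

caesar(2) | reverse | caesar(22) | swapcase

Check, running the answer program on each example:
  "sbrwumpecr" -> "udtyworget" -> "tegrowytdu" -> "pacnksupzq" -> "PACNKSUPZQ"
  "rqqyhaaxk" -> "tssajcczm" -> "mzccjasst" -> "ivyyfwoop" -> "IVYYFWOOP"
  "ckdlib" -> "emfnkd" -> "dknfme" -> "zgjbia" -> "ZGJBIA"
  "ddmjxlejvhop" -> "ffolznglxjqr" -> "rqjxlgnzloff" -> "nmfthcjvhkbb" -> "NMFTHCJVHKBB"
  "boinvfg" -> "dqkpxhi" -> "ihxpkqd" -> "edtlgmz" -> "EDTLGMZ"
  "tbdiliy" -> "vdfknka" -> "aknkfdv" -> "wgjgbzr" -> "WGJGBZR"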